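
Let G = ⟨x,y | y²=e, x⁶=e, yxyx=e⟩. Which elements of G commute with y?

⟨y⟩ ⊆ C_G(y) since powers of y commute with y; so |C_G(y)| ≥ |⟨y⟩| = 2.
By orbit–stabilizer, |C_G(y)| = |G| / |conj. class of y| = 12 / 3 = 4.
The 4 elements commuting with y are {e, x³, y, x³y}.

Answer: {e, x³, y, x³y}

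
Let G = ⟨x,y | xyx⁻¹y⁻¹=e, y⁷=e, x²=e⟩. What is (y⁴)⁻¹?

The order of (y⁴) is 7 (smallest k with (y⁴)ᵏ = e), so (y⁴)⁻¹ = (y⁴)⁶ = y³.
Check: (y⁴) · (y³) → (y⁴) · y³ = e, giving e as required.

Answer: y³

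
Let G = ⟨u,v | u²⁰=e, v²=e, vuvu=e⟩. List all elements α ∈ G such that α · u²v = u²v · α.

⟨u²v⟩ ⊆ C_G(u²v) since powers of u²v commute with u²v; so |C_G(u²v)| ≥ |⟨u²v⟩| = 2.
By orbit–stabilizer, |C_G(u²v)| = |G| / |conj. class of u²v| = 40 / 10 = 4.
The 4 elements commuting with u²v are {e, u¹⁰, u²v, u¹²v}.

Answer: {e, u¹⁰, u²v, u¹²v}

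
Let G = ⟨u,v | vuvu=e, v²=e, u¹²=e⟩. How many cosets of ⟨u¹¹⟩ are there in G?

First find ord(u¹¹) by computing successive powers:
  (u¹¹)¹ = u¹¹, (u¹¹)² = u¹⁰, (u¹¹)³ = u⁹, (u¹¹)⁴ = u⁸, (u¹¹)⁵ = u⁷, (u¹¹)⁶ = u⁶, (u¹¹)⁷ = u⁵, (u¹¹)⁸ = u⁴, (u¹¹)⁹ = u³, (u¹¹)¹⁰ = u², (u¹¹)¹¹ = u, (u¹¹)¹² = e.
So |⟨u¹¹⟩| = ord(u¹¹) = 12. With |G| = 24, by Lagrange [G : ⟨u¹¹⟩] = 24/12 = 2.

Answer: 2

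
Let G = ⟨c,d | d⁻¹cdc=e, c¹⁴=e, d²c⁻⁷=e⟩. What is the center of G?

An element z ∈ Z(G) iff z commutes with every generator.
For example c⁷ is central: (c⁷)·c = c⁸ = c·(c⁷); (c⁷)·d = d⁻¹ = d·(c⁷).
Whereas c ∉ Z(G) since c·d = cd ≠ c⁶d⁻¹ = d·c.
Checking each of the 28 elements this way gives Z(G) = {e, c⁷}, of order 2.

Answer: {e, c⁷}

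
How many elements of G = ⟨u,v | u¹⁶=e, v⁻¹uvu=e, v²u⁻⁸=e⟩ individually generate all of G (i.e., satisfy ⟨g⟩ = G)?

⟨g⟩ = G would require ord(g) = |G| = 32, but the maximum element order in G is 16 < 32. So G is not cyclic and no single element generates it: the count is 0.

Answer: 0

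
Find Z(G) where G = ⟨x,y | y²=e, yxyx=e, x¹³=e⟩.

An element z ∈ Z(G) iff z commutes with every generator.
For example e is central: e·x = x = x·e; e·y = y = y·e.
Whereas x ∉ Z(G) since x·y = xy ≠ x¹²y = y·x.
Checking each of the 26 elements this way gives Z(G) = {e}, of order 1.

Answer: {e}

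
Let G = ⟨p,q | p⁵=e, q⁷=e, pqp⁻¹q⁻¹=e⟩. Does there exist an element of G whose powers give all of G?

|G| = 35. The element pq has order 35 (its powers give 35 distinct elements), so ⟨pq⟩ = G and G is cyclic.

Answer: Yes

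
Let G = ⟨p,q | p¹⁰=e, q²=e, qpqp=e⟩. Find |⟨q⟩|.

|⟨q⟩| equals the order of q. Compute successive powers until reaching e:
  q¹ = q, q² = e.
The smallest positive k with qᵏ = e is 2, so |⟨q⟩| = 2.

Answer: 2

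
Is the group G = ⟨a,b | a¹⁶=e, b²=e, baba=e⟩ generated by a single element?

Every cyclic group is abelian. But a·b = ab while b·a = a¹⁵b, so a·b ≠ b·a and G is not abelian. Hence G is not cyclic.

Answer: No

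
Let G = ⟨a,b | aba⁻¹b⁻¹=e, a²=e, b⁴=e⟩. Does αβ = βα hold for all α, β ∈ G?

Each pair of generators commutes: a·b = ab = b·a. Since the generators pairwise commute, every element of G commutes with every other, so G is abelian.

Answer: Yes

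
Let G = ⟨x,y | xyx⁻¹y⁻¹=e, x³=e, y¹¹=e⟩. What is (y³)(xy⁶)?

Compute (y³) · (xy⁶) by multiplying left to right and reducing via the relations at each step:
  (y³) · x = xy³
  (xy³) · y⁶ = xy⁹

Answer: xy⁹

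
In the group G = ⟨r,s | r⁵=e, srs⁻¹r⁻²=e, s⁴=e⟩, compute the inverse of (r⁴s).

The order of (r⁴s) is 4 (smallest k with (r⁴s)ᵏ = e), so (r⁴s)⁻¹ = (r⁴s)³ = r³s³.
Check: (r⁴s) · (r³s³) → (r⁴s) · r³ = s;   s · s³ = e, giving e as required.

Answer: r³s³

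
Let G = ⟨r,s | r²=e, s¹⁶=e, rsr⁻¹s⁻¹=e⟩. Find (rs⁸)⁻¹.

The order of (rs⁸) is 2 (smallest k with (rs⁸)ᵏ = e), so (rs⁸)⁻¹ = (rs⁸)¹ = rs⁸.
Check: (rs⁸) · (rs⁸) → (rs⁸) · r = s⁸;   (s⁸) · s⁸ = e, giving e as required.

Answer: rs⁸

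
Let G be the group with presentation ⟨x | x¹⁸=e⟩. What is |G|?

G is generated by a single element, so G is cyclic. The relator gives x¹⁸ = e and no smaller power is forced to be e, so the 18 powers {e, x, x², x³, x⁴, x⁵, x⁶, x⁷, x⁸, x⁹, x¹², x¹³, x¹¹, x¹⁰, x¹⁴, x¹⁵, x¹⁶, x¹⁷} are distinct. Hence |G| = 18.

Answer: 18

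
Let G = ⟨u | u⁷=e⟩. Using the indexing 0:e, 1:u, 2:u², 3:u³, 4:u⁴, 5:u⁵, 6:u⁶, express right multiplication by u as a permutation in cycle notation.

(0 1 2 3 4 5 6)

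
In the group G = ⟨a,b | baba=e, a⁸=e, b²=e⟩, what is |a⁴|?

Compute successive powers until reaching e:
  (a⁴)¹ = a⁴, (a⁴)² = e.
The smallest positive k with (a⁴)ᵏ = e is 2.

Answer: 2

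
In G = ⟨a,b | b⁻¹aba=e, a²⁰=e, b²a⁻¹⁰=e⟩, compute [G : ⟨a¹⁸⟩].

First find ord(a¹⁸) by computing successive powers:
  (a¹⁸)¹ = a¹⁸, (a¹⁸)² = a¹⁶, (a¹⁸)³ = a¹⁴, (a¹⁸)⁴ = a¹², (a¹⁸)⁵ = a¹⁰, (a¹⁸)⁶ = a⁸, (a¹⁸)⁷ = a⁶, (a¹⁸)⁸ = a⁴, (a¹⁸)⁹ = a², (a¹⁸)¹⁰ = e.
So |⟨a¹⁸⟩| = ord(a¹⁸) = 10. With |G| = 40, by Lagrange [G : ⟨a¹⁸⟩] = 40/10 = 4.

Answer: 4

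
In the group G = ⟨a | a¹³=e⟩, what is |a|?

Compute successive powers until reaching e:
  a¹ = a, a² = a², a³ = a³, a⁴ = a⁴, a⁵ = a⁵, a⁶ = a⁶, a⁷ = a⁷, a⁸ = a⁸, a⁹ = a⁹, a¹⁰ = a¹⁰, a¹¹ = a¹¹, a¹² = a¹², a¹³ = e.
The smallest positive k with aᵏ = e is 13.

Answer: 13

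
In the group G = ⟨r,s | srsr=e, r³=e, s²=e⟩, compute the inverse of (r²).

The order of (r²) is 3 (smallest k with (r²)ᵏ = e), so (r²)⁻¹ = (r²)² = r.
Check: (r²) · r → (r²) · r = e, giving e as required.

Answer: r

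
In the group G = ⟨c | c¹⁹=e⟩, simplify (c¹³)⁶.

Compute successive powers of (c¹³), reducing at each step:
  (c¹³)²: (c¹³) · c¹³ = c⁷
  (c¹³)³: (c⁷) · c¹³ = c
  (c¹³)⁴: c · c¹³ = c¹⁴
  (c¹³)⁵: (c¹⁴) · c¹³ = c⁸
  (c¹³)⁶: (c⁸) · c¹³ = c²

Answer: c²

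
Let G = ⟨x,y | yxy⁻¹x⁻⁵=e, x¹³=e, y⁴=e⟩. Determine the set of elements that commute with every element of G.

An element z ∈ Z(G) iff z commutes with every generator.
For example e is central: e·x = x = x·e; e·y = y = y·e.
Whereas x ∉ Z(G) since x·y = xy ≠ x⁵y = y·x.
Checking each of the 52 elements this way gives Z(G) = {e}, of order 1.

Answer: {e}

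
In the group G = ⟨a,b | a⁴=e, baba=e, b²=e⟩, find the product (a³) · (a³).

Compute (a³) · (a³) by multiplying left to right and reducing via the relations at each step:
  (a³) · a³ = a²

Answer: a²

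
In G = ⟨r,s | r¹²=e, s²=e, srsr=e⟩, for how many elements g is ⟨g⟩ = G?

⟨g⟩ = G would require ord(g) = |G| = 24, but the maximum element order in G is 12 < 24. So G is not cyclic and no single element generates it: the count is 0.

Answer: 0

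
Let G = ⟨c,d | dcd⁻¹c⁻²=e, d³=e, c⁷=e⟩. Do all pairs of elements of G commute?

c·d = cd but d·c = c²d, so c·d ≠ d·c and G is not abelian.

Answer: No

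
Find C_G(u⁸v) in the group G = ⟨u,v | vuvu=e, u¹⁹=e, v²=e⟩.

⟨u⁸v⟩ ⊆ C_G(u⁸v) since powers of u⁸v commute with u⁸v; so |C_G(u⁸v)| ≥ |⟨u⁸v⟩| = 2.
By orbit–stabilizer, |C_G(u⁸v)| = |G| / |conj. class of u⁸v| = 38 / 19 = 2.
The 2 elements commuting with u⁸v are {e, u⁸v}.

Answer: {e, u⁸v}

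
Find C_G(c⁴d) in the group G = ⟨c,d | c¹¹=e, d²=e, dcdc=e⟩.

⟨c⁴d⟩ ⊆ C_G(c⁴d) since powers of c⁴d commute with c⁴d; so |C_G(c⁴d)| ≥ |⟨c⁴d⟩| = 2.
By orbit–stabilizer, |C_G(c⁴d)| = |G| / |conj. class of c⁴d| = 22 / 11 = 2.
The 2 elements commuting with c⁴d are {e, c⁴d}.

Answer: {e, c⁴d}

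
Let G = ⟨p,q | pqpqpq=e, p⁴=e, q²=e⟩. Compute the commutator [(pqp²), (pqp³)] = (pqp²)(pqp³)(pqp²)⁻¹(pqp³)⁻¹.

[(pqp²), (pqp³)] = (pqp²)·(pqp³)·(pqp²)⁻¹·(pqp³)⁻¹.
  (pqp²) · (pqp³) = p²q
  (p²q) · (p²qp³) = p³qp²q
  (p³qp²q) · (pqp³) = p²qp

Answer: p²qp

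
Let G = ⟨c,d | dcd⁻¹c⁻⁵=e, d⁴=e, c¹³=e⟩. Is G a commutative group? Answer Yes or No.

c·d = cd but d·c = c⁵d, so c·d ≠ d·c and G is not abelian.

Answer: No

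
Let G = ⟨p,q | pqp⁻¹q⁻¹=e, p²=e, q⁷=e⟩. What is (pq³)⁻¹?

The order of (pq³) is 14 (smallest k with (pq³)ᵏ = e), so (pq³)⁻¹ = (pq³)¹³ = pq⁴.
Check: (pq³) · (pq⁴) → (pq³) · p = q³;   (q³) · q⁴ = e, giving e as required.

Answer: pq⁴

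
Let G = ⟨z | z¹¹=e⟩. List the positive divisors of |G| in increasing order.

|G| = 11 = 11. By Lagrange's theorem the order of any subgroup divides 11; the divisors of 11 are 1, 11.

Answer: 1, 11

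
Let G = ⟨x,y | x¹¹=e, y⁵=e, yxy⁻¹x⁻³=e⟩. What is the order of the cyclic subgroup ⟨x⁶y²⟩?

|⟨x⁶y²⟩| equals the order of x⁶y². Compute successive powers until reaching e:
  (x⁶y²)¹ = x⁶y², (x⁶y²)² = x⁵y⁴, (x⁶y²)³ = x⁷y, (x⁶y²)⁴ = x³y³, (x⁶y²)⁵ = e.
The smallest positive k with (x⁶y²)ᵏ = e is 5, so |⟨x⁶y²⟩| = 5.

Answer: 5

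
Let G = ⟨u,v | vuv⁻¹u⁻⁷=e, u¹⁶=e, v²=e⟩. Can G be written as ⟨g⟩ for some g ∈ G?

Every cyclic group is abelian. But u·v = uv while v·u = u⁷v, so u·v ≠ v·u and G is not abelian. Hence G is not cyclic.

Answer: No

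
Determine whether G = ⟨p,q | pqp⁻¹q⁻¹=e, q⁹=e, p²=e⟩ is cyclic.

|G| = 18. The element pq has order 18 (its powers give 18 distinct elements), so ⟨pq⟩ = G and G is cyclic.

Answer: Yes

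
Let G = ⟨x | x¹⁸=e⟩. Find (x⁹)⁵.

Compute successive powers of (x⁹), reducing at each step:
  (x⁹)²: (x⁹) · x⁹ = e
  (x⁹)³: e · x⁹ = x⁹
  (x⁹)⁴: (x⁹) · x⁹ = e
  (x⁹)⁵: e · x⁹ = x⁹

Answer: x⁹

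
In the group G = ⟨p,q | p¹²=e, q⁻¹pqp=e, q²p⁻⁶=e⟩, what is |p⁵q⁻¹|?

Compute successive powers until reaching e:
  (p⁵q⁻¹)¹ = p⁵q⁻¹, (p⁵q⁻¹)² = p⁶, (p⁵q⁻¹)³ = p⁵q, (p⁵q⁻¹)⁴ = e.
The smallest positive k with (p⁵q⁻¹)ᵏ = e is 4.

Answer: 4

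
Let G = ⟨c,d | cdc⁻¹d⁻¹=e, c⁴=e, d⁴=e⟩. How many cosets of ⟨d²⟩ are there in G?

First find ord(d²) by computing successive powers:
  (d²)¹ = d², (d²)² = e.
So |⟨d²⟩| = ord(d²) = 2. With |G| = 16, by Lagrange [G : ⟨d²⟩] = 16/2 = 8.

Answer: 8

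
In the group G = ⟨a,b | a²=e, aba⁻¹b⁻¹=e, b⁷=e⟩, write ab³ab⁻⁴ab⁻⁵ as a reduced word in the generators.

Multiply left to right, reducing at each step:
  a · b³ = ab³
  (ab³) · a = b³
  (b³) · b⁻⁴ = b⁶
  (b⁶) · a = ab⁶
  (ab⁶) · b⁻⁵ = ab

Answer: ab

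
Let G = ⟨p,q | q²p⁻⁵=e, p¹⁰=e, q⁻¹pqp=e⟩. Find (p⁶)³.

Compute successive powers of (p⁶), reducing at each step:
  (p⁶)²: (p⁶) · p⁶ = p²
  (p⁶)³: (p²) · p⁶ = p⁸

Answer: p⁸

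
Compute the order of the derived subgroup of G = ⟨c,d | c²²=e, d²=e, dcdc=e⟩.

G' = [G, G] is generated by all commutators. The generator-pair commutators are: [c, d] = c².
The subgroup they normally generate is {e, c², c⁴, c⁶, c⁸, c¹⁰, c¹², c¹⁴, c¹⁶, c¹⁸, c²⁰}, of order 11.
Check: |G/G'| = 44/11 = 4 is the order of the abelianisation.

Answer: 11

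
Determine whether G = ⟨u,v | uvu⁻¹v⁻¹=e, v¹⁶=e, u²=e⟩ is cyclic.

|G| = 32, but the maximum element order in G is 16 < 32. No single element generates all of G, so G is not cyclic.

Answer: No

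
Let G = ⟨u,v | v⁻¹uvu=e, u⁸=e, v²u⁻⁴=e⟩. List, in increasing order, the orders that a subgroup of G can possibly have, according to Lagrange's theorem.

|G| = 16 = 2⁴. By Lagrange's theorem the order of any subgroup divides 16; the divisors of 16 are 1, 2, 4, 8, 16.

Answer: 1, 2, 4, 8, 16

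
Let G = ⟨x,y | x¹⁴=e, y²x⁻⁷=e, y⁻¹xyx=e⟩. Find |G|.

Enumerate words in the generators, reducing via the relations: the distinct elements are
  {e, x, y, xy, x², x³, x⁴, x⁵, x⁶, x⁷, x⁸, x⁹, x²y, x³y, x¹², x¹³, x¹¹, x¹⁰, x⁴y, x⁵y, x⁶y, y⁻¹, xy⁻¹, x²y⁻¹, x³y⁻¹, x⁴y⁻¹, x⁵y⁻¹, x⁶y⁻¹}.
No further products give new elements, so |G| = 28.

Answer: 28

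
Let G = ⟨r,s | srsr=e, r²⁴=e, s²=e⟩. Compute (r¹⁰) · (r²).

Compute (r¹⁰) · (r²) by multiplying left to right and reducing via the relations at each step:
  (r¹⁰) · r² = r¹²

Answer: r¹²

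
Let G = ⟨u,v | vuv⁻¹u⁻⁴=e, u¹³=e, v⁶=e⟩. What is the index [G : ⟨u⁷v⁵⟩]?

First find ord(u⁷v⁵) by computing successive powers:
  (u⁷v⁵)¹ = u⁷v⁵, (u⁷v⁵)² = u¹²v⁴, (u⁷v⁵)³ = u¹⁰v³, (u⁷v⁵)⁴ = u³v², (u⁷v⁵)⁵ = u¹¹v, (u⁷v⁵)⁶ = e.
So |⟨u⁷v⁵⟩| = ord(u⁷v⁵) = 6. With |G| = 78, by Lagrange [G : ⟨u⁷v⁵⟩] = 78/6 = 13.

Answer: 13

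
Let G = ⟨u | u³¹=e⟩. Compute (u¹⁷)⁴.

Compute successive powers of (u¹⁷), reducing at each step:
  (u¹⁷)²: (u¹⁷) · u¹⁷ = u³
  (u¹⁷)³: (u³) · u¹⁷ = u²⁰
  (u¹⁷)⁴: (u²⁰) · u¹⁷ = u⁶

Answer: u⁶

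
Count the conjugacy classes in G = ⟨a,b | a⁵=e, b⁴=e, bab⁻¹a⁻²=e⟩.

The conjugacy classes (representative and size) are:
  [e] (size 1), [a⁴] (size 4), [a²b] (size 5), [b²] (size 5), [a³b³] (size 5).
Class equation: 1 + 4 + 5 + 5 + 5 = 20 = |G|. So G has 5 conjugacy classes.

Answer: 5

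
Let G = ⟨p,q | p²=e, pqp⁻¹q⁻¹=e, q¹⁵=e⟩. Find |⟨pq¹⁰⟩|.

|⟨pq¹⁰⟩| equals the order of pq¹⁰. Compute successive powers until reaching e:
  (pq¹⁰)¹ = pq¹⁰, (pq¹⁰)² = q⁵, (pq¹⁰)³ = p, (pq¹⁰)⁴ = q¹⁰, (pq¹⁰)⁵ = pq⁵, (pq¹⁰)⁶ = e.
The smallest positive k with (pq¹⁰)ᵏ = e is 6, so |⟨pq¹⁰⟩| = 6.

Answer: 6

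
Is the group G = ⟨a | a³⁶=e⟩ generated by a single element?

|G| = 36. The element a has order 36 (its powers give 36 distinct elements), so ⟨a⟩ = G and G is cyclic.

Answer: Yes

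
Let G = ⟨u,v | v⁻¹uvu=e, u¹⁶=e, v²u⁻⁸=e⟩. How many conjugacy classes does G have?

The conjugacy classes (representative and size) are:
  [e] (size 1), [u] (size 2), [u¹⁴] (size 2), [u³] (size 2), [u¹²] (size 2), [u⁵] (size 2), [u¹⁰] (size 2), [u⁷] (size 2), [u⁸] (size 1), [u⁶v] (size 8), [u³v⁻¹] (size 8).
Class equation: 1 + 2 + 2 + 2 + 2 + 2 + 2 + 2 + 1 + 8 + 8 = 32 = |G|. So G has 11 conjugacy classes.

Answer: 11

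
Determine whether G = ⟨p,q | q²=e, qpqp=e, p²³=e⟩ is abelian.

p·q = pq but q·p = p²²q, so p·q ≠ q·p and G is not abelian.

Answer: No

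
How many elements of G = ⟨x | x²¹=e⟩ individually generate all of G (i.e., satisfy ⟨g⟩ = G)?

G is cyclic of order 21. An element generates G iff its order is 21, and a cyclic group of order 21 has exactly φ(21) = 12 such elements.

Answer: 12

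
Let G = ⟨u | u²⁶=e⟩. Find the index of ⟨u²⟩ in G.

First find ord(u²) by computing successive powers:
  (u²)¹ = u², (u²)² = u⁴, (u²)³ = u⁶, (u²)⁴ = u⁸, (u²)⁵ = u¹⁰, (u²)⁶ = u¹², (u²)⁷ = u¹⁴, (u²)⁸ = u¹⁶, (u²)⁹ = u¹⁸, (u²)¹⁰ = u²⁰, (u²)¹¹ = u²², (u²)¹² = u²⁴, (u²)¹³ = e.
So |⟨u²⟩| = ord(u²) = 13. With |G| = 26, by Lagrange [G : ⟨u²⟩] = 26/13 = 2.

Answer: 2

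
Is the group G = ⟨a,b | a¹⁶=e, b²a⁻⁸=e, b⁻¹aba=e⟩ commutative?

a·b = ab but b·a = a⁷b⁻¹, so a·b ≠ b·a and G is not abelian.

Answer: No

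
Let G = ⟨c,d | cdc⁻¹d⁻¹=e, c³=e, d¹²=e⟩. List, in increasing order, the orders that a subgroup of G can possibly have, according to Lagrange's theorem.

|G| = 36 = 2² · 3². By Lagrange's theorem the order of any subgroup divides 36; the divisors of 36 are 1, 2, 3, 4, 6, 9, 12, 18, 36.

Answer: 1, 2, 3, 4, 6, 9, 12, 18, 36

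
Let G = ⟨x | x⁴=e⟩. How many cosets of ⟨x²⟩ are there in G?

First find ord(x²) by computing successive powers:
  (x²)¹ = x², (x²)² = e.
So |⟨x²⟩| = ord(x²) = 2. With |G| = 4, by Lagrange [G : ⟨x²⟩] = 4/2 = 2.

Answer: 2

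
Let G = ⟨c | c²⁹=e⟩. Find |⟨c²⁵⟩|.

|⟨c²⁵⟩| equals the order of c²⁵. Compute successive powers until reaching e:
  (c²⁵)¹ = c²⁵, (c²⁵)² = c²¹, (c²⁵)³ = c¹⁷, (c²⁵)⁴ = c¹³, (c²⁵)⁵ = c⁹, (c²⁵)⁶ = c⁵, (c²⁵)⁷ = c, (c²⁵)⁸ = c²⁶, (c²⁵)⁹ = c²², (c²⁵)¹⁰ = c¹⁸, (c²⁵)¹¹ = c¹⁴, (c²⁵)¹² = c¹⁰, (c²⁵)¹³ = c⁶, (c²⁵)¹⁴ = c², (c²⁵)¹⁵ = c²⁷, (c²⁵)¹⁶ = c²³, (c²⁵)¹⁷ = c¹⁹, (c²⁵)¹⁸ = c¹⁵, (c²⁵)¹⁹ = c¹¹, (c²⁵)²⁰ = c⁷, (c²⁵)²¹ = c³, (c²⁵)²² = c²⁸, (c²⁵)²³ = c²⁴, (c²⁵)²⁴ = c²⁰, (c²⁵)²⁵ = c¹⁶, (c²⁵)²⁶ = c¹², (c²⁵)²⁷ = c⁸, (c²⁵)²⁸ = c⁴, (c²⁵)²⁹ = e.
The smallest positive k with (c²⁵)ᵏ = e is 29, so |⟨c²⁵⟩| = 29.

Answer: 29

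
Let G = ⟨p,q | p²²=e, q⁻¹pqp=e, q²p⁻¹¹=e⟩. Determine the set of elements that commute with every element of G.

An element z ∈ Z(G) iff z commutes with every generator.
For example p¹¹ is central: (p¹¹)·p = p¹² = p·(p¹¹); (p¹¹)·q = q⁻¹ = q·(p¹¹).
Whereas p ∉ Z(G) since p·q = pq ≠ p¹⁰q⁻¹ = q·p.
Checking each of the 44 elements this way gives Z(G) = {e, p¹¹}, of order 2.

Answer: {e, p¹¹}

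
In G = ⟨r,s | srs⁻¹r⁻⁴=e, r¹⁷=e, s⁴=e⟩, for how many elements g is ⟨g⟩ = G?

⟨g⟩ = G would require ord(g) = |G| = 68, but the maximum element order in G is 17 < 68. So G is not cyclic and no single element generates it: the count is 0.

Answer: 0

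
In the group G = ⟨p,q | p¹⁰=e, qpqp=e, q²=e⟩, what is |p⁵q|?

Compute successive powers until reaching e:
  (p⁵q)¹ = p⁵q, (p⁵q)² = e.
The smallest positive k with (p⁵q)ᵏ = e is 2.

Answer: 2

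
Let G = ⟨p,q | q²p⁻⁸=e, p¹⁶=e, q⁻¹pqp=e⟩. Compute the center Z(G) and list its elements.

An element z ∈ Z(G) iff z commutes with every generator.
For example p⁸ is central: (p⁸)·p = p⁹ = p·(p⁸); (p⁸)·q = q⁻¹ = q·(p⁸).
Whereas p ∉ Z(G) since p·q = pq ≠ p⁷q⁻¹ = q·p.
Checking each of the 32 elements this way gives Z(G) = {e, p⁸}, of order 2.

Answer: {e, p⁸}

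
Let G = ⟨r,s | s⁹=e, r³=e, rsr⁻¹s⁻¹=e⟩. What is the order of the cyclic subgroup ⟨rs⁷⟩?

|⟨rs⁷⟩| equals the order of rs⁷. Compute successive powers until reaching e:
  (rs⁷)¹ = rs⁷, (rs⁷)² = r²s⁵, (rs⁷)³ = s³, (rs⁷)⁴ = rs, (rs⁷)⁵ = r²s⁸, (rs⁷)⁶ = s⁶, (rs⁷)⁷ = rs⁴, (rs⁷)⁸ = r²s², (rs⁷)⁹ = e.
The smallest positive k with (rs⁷)ᵏ = e is 9, so |⟨rs⁷⟩| = 9.

Answer: 9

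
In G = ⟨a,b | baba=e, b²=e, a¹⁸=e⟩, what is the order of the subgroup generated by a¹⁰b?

|⟨a¹⁰b⟩| equals the order of a¹⁰b. Compute successive powers until reaching e:
  (a¹⁰b)¹ = a¹⁰b, (a¹⁰b)² = e.
The smallest positive k with (a¹⁰b)ᵏ = e is 2, so |⟨a¹⁰b⟩| = 2.

Answer: 2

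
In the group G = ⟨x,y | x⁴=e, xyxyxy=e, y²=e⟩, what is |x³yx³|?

Compute successive powers until reaching e:
  (x³yx³)¹ = x³yx³, (x³yx³)² = yx²y, (x³yx³)³ = xyx, (x³yx³)⁴ = e.
The smallest positive k with (x³yx³)ᵏ = e is 4.

Answer: 4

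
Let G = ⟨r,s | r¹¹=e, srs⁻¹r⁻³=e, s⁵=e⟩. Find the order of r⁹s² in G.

Compute successive powers until reaching e:
  (r⁹s²)¹ = r⁹s², (r⁹s²)² = r²s⁴, (r⁹s²)³ = r⁵s, (r⁹s²)⁴ = r¹⁰s³, (r⁹s²)⁵ = e.
The smallest positive k with (r⁹s²)ᵏ = e is 5.

Answer: 5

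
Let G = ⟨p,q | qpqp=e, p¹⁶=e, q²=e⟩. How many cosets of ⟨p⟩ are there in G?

First find ord(p) by computing successive powers:
  p¹ = p, p² = p², p³ = p³, p⁴ = p⁴, p⁵ = p⁵, p⁶ = p⁶, p⁷ = p⁷, p⁸ = p⁸, p⁹ = p⁹, p¹⁰ = p¹⁰, p¹¹ = p¹¹, p¹² = p¹², p¹³ = p¹³, p¹⁴ = p¹⁴, p¹⁵ = p¹⁵, p¹⁶ = e.
So |⟨p⟩| = ord(p) = 16. With |G| = 32, by Lagrange [G : ⟨p⟩] = 32/16 = 2.

Answer: 2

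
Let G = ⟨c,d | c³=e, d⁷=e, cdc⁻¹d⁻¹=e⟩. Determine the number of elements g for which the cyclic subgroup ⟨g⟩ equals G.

G is cyclic of order 21. An element generates G iff its order is 21, and a cyclic group of order 21 has exactly φ(21) = 12 such elements.

Answer: 12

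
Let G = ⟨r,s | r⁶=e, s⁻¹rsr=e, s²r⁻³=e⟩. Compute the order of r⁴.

Compute successive powers until reaching e:
  (r⁴)¹ = r⁴, (r⁴)² = r², (r⁴)³ = e.
The smallest positive k with (r⁴)ᵏ = e is 3.

Answer: 3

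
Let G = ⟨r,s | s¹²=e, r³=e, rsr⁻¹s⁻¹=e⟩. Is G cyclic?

|G| = 36, but the maximum element order in G is 12 < 36. No single element generates all of G, so G is not cyclic.

Answer: No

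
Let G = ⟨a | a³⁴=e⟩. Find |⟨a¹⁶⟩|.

|⟨a¹⁶⟩| equals the order of a¹⁶. Compute successive powers until reaching e:
  (a¹⁶)¹ = a¹⁶, (a¹⁶)² = a³², (a¹⁶)³ = a¹⁴, (a¹⁶)⁴ = a³⁰, (a¹⁶)⁵ = a¹², (a¹⁶)⁶ = a²⁸, (a¹⁶)⁷ = a¹⁰, (a¹⁶)⁸ = a²⁶, (a¹⁶)⁹ = a⁸, (a¹⁶)¹⁰ = a²⁴, (a¹⁶)¹¹ = a⁶, (a¹⁶)¹² = a²², (a¹⁶)¹³ = a⁴, (a¹⁶)¹⁴ = a²⁰, (a¹⁶)¹⁵ = a², (a¹⁶)¹⁶ = a¹⁸, (a¹⁶)¹⁷ = e.
The smallest positive k with (a¹⁶)ᵏ = e is 17, so |⟨a¹⁶⟩| = 17.

Answer: 17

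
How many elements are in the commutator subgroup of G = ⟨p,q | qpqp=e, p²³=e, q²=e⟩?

G' = [G, G] is generated by all commutators. The generator-pair commutators are: [p, q] = p².
The subgroup they normally generate is {e, p, p², p³, p⁴, p⁵, p⁶, p⁷, p⁸, p⁹, p¹⁰, p¹¹, p¹², p¹³, p¹⁴, p¹⁵, p¹⁶, p¹⁷, p¹⁸, p¹⁹, p²⁰, p²¹, p²²}, of order 23.
Check: |G/G'| = 46/23 = 2 is the order of the abelianisation.

Answer: 23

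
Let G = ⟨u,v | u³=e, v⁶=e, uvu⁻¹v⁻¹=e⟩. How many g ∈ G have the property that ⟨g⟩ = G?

⟨g⟩ = G would require ord(g) = |G| = 18, but the maximum element order in G is 6 < 18. So G is not cyclic and no single element generates it: the count is 0.

Answer: 0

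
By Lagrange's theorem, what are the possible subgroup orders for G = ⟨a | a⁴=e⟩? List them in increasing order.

|G| = 4 = 2². By Lagrange's theorem the order of any subgroup divides 4; the divisors of 4 are 1, 2, 4.

Answer: 1, 2, 4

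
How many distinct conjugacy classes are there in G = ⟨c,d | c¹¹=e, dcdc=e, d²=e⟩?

The conjugacy classes (representative and size) are:
  [e] (size 1), [c¹⁰] (size 2), [c²] (size 2), [c³] (size 2), [c⁷] (size 2), [c⁶] (size 2), [c²d] (size 11).
Class equation: 1 + 2 + 2 + 2 + 2 + 2 + 11 = 22 = |G|. So G has 7 conjugacy classes.

Answer: 7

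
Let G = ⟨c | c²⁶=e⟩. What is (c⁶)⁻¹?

The order of (c⁶) is 13 (smallest k with (c⁶)ᵏ = e), so (c⁶)⁻¹ = (c⁶)¹² = c²⁰.
Check: (c⁶) · (c²⁰) → (c⁶) · c²⁰ = e, giving e as required.

Answer: c²⁰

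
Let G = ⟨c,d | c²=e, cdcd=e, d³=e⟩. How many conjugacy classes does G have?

The conjugacy classes (representative and size) are:
  [e] (size 1), [cd²] (size 3), [d²] (size 2).
Class equation: 1 + 3 + 2 = 6 = |G|. So G has 3 conjugacy classes.

Answer: 3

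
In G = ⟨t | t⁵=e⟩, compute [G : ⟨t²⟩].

First find ord(t²) by computing successive powers:
  (t²)¹ = t², (t²)² = t⁴, (t²)³ = t, (t²)⁴ = t³, (t²)⁵ = e.
So |⟨t²⟩| = ord(t²) = 5. With |G| = 5, by Lagrange [G : ⟨t²⟩] = 5/5 = 1.

Answer: 1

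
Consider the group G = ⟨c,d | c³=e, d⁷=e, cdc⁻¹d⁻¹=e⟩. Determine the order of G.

Enumerate words in the generators, reducing via the relations: the distinct elements are
  {c, d, e, cd, c², d², d³, d⁴, d⁵, d⁶, cd², cd³, cd⁴, cd⁵, cd⁶, c²d, c²d², c²d³, c²d⁴, c²d⁵, c²d⁶}.
No further products give new elements, so |G| = 21.

Answer: 21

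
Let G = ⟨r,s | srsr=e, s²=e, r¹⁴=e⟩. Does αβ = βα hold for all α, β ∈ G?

r·s = rs but s·r = r¹³s, so r·s ≠ s·r and G is not abelian.

Answer: No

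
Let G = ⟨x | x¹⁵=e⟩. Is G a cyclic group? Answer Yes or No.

|G| = 15. The element x has order 15 (its powers give 15 distinct elements), so ⟨x⟩ = G and G is cyclic.

Answer: Yes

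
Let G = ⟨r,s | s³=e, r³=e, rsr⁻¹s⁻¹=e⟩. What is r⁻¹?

The order of r is 3 (smallest k with rᵏ = e), so r⁻¹ = r² = r².
Check: r · (r²) → r · r² = e, giving e as required.

Answer: r²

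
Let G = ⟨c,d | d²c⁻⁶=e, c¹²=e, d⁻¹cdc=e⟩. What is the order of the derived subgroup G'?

G' = [G, G] is generated by all commutators. The generator-pair commutators are: [c, d] = c².
The subgroup they normally generate is {e, c², c⁴, c⁶, c⁸, c¹⁰}, of order 6.
Check: |G/G'| = 24/6 = 4 is the order of the abelianisation.

Answer: 6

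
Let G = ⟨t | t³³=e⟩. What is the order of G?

G is generated by a single element, so G is cyclic. The relator gives t³³ = e and no smaller power is forced to be e, so the 33 powers {e, t, t², t³, t⁴, t⁵, t⁶, t⁷, t⁸, t⁹, t²², t²³, t²¹, t²⁰, t²⁴, t²⁵, t²⁶, t²⁷, t²⁸, t²⁹, t³², t³¹, t³⁰, t¹², t¹³, t¹¹, t¹⁰, t¹⁴, t¹⁵, t¹⁶, t¹⁷, t¹⁸, t¹⁹} are distinct. Hence |G| = 33.

Answer: 33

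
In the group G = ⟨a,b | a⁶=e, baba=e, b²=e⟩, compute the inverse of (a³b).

The order of (a³b) is 2 (smallest k with (a³b)ᵏ = e), so (a³b)⁻¹ = (a³b)¹ = a³b.
Check: (a³b) · (a³b) → (a³b) · a³ = b;   b · b = e, giving e as required.

Answer: a³b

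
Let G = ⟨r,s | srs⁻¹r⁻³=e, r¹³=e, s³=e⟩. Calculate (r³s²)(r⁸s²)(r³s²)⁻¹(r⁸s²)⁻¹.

[(r³s²), (r⁸s²)] = (r³s²)·(r⁸s²)·(r³s²)⁻¹·(r⁸s²)⁻¹.
  (r³s²) · (r⁸s²) = r¹⁰s
  (r¹⁰s) · (r⁴s) = r⁹s²
  (r⁹s²) · (r²s) = r

Answer: r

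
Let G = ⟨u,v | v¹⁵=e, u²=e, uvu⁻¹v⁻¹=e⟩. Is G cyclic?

|G| = 30. The element uv has order 30 (its powers give 30 distinct elements), so ⟨uv⟩ = G and G is cyclic.

Answer: Yes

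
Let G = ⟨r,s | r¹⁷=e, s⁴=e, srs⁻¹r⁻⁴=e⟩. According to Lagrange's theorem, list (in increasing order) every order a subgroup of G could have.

|G| = 68 = 2² · 17. By Lagrange's theorem the order of any subgroup divides 68; the divisors of 68 are 1, 2, 4, 17, 34, 68.

Answer: 1, 2, 4, 17, 34, 68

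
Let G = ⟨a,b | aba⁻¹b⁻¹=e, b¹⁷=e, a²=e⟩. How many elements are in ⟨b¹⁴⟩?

|⟨b¹⁴⟩| equals the order of b¹⁴. Compute successive powers until reaching e:
  (b¹⁴)¹ = b¹⁴, (b¹⁴)² = b¹¹, (b¹⁴)³ = b⁸, (b¹⁴)⁴ = b⁵, (b¹⁴)⁵ = b², (b¹⁴)⁶ = b¹⁶, (b¹⁴)⁷ = b¹³, (b¹⁴)⁸ = b¹⁰, (b¹⁴)⁹ = b⁷, (b¹⁴)¹⁰ = b⁴, (b¹⁴)¹¹ = b, (b¹⁴)¹² = b¹⁵, (b¹⁴)¹³ = b¹², (b¹⁴)¹⁴ = b⁹, (b¹⁴)¹⁵ = b⁶, (b¹⁴)¹⁶ = b³, (b¹⁴)¹⁷ = e.
The smallest positive k with (b¹⁴)ᵏ = e is 17, so |⟨b¹⁴⟩| = 17.

Answer: 17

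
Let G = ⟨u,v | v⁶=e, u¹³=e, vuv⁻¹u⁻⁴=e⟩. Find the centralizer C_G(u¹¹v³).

⟨u¹¹v³⟩ ⊆ C_G(u¹¹v³) since powers of u¹¹v³ commute with u¹¹v³; so |C_G(u¹¹v³)| ≥ |⟨u¹¹v³⟩| = 2.
By orbit–stabilizer, |C_G(u¹¹v³)| = |G| / |conj. class of u¹¹v³| = 78 / 13 = 6.
The 6 elements commuting with u¹¹v³ are {e, u²v², u³v, u⁸v⁴, u⁹v⁵, u¹¹v³}.

Answer: {e, u²v², u³v, u⁸v⁴, u⁹v⁵, u¹¹v³}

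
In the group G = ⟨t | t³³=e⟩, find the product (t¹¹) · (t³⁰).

Compute (t¹¹) · (t³⁰) by multiplying left to right and reducing via the relations at each step:
  (t¹¹) · t³⁰ = t⁸

Answer: t⁸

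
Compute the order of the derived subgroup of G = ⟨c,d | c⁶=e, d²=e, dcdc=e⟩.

G' = [G, G] is generated by all commutators. The generator-pair commutators are: [c, d] = c².
The subgroup they normally generate is {e, c², c⁴}, of order 3.
Check: |G/G'| = 12/3 = 4 is the order of the abelianisation.

Answer: 3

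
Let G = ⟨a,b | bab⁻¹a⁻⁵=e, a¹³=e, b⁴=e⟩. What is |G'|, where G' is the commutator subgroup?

G' = [G, G] is generated by all commutators. The generator-pair commutators are: [a, b] = a⁹.
The subgroup they normally generate is {e, a, a², a³, a⁴, a⁵, a⁶, a⁷, a⁸, a⁹, a¹⁰, a¹¹, a¹²}, of order 13.
Check: |G/G'| = 52/13 = 4 is the order of the abelianisation.

Answer: 13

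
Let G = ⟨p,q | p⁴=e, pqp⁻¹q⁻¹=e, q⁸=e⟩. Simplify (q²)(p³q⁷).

Compute (q²) · (p³q⁷) by multiplying left to right and reducing via the relations at each step:
  (q²) · p³ = p³q²
  (p³q²) · q⁷ = p³q

Answer: p³q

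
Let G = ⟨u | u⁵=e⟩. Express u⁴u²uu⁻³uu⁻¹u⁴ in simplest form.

Multiply left to right, reducing at each step:
  (u⁴) · u² = u
  u · u = u²
  (u²) · u⁻³ = u⁴
  (u⁴) · u = e
  e · u⁻¹ = u⁴
  (u⁴) · u⁴ = u³

Answer: u³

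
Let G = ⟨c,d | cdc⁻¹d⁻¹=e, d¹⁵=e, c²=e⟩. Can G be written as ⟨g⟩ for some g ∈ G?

|G| = 30. The element cd has order 30 (its powers give 30 distinct elements), so ⟨cd⟩ = G and G is cyclic.

Answer: Yes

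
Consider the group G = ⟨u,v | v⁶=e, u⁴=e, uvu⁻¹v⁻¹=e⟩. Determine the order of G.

Enumerate words in the generators, reducing via the relations: the distinct elements are
  {e, u, v, uv, u², u³, v², v³, v⁴, v⁵, uv², uv³, uv⁴, uv⁵, u²v, u³v, u²v², u²v³, u²v⁴, u²v⁵, u³v², u³v³, u³v⁴, u³v⁵}.
No further products give new elements, so |G| = 24.

Answer: 24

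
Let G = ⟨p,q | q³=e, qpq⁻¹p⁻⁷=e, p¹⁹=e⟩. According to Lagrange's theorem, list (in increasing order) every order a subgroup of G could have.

|G| = 57 = 3 · 19. By Lagrange's theorem the order of any subgroup divides 57; the divisors of 57 are 1, 3, 19, 57.

Answer: 1, 3, 19, 57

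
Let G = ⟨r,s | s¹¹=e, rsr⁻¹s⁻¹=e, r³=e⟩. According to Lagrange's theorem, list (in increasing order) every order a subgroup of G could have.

|G| = 33 = 3 · 11. By Lagrange's theorem the order of any subgroup divides 33; the divisors of 33 are 1, 3, 11, 33.

Answer: 1, 3, 11, 33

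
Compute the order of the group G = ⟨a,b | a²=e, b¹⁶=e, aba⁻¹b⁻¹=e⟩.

Enumerate words in the generators, reducing via the relations: the distinct elements are
  {a, b, e, ab, b², b³, b⁴, b⁵, b⁶, b⁷, b⁸, b⁹, ab², ab³, ab⁴, ab⁵, ab⁶, ab⁷, ab⁸, ab⁹, b¹², b¹³, b¹¹, b¹⁰, b¹⁴, b¹⁵, ab¹², ab¹³, ab¹¹, ab¹⁰, ab¹⁴, ab¹⁵}.
No further products give new elements, so |G| = 32.

Answer: 32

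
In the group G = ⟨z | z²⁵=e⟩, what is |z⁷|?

Compute successive powers until reaching e:
  (z⁷)¹ = z⁷, (z⁷)² = z¹⁴, (z⁷)³ = z²¹, (z⁷)⁴ = z³, (z⁷)⁵ = z¹⁰, (z⁷)⁶ = z¹⁷, (z⁷)⁷ = z²⁴, (z⁷)⁸ = z⁶, (z⁷)⁹ = z¹³, (z⁷)¹⁰ = z²⁰, (z⁷)¹¹ = z², (z⁷)¹² = z⁹, (z⁷)¹³ = z¹⁶, (z⁷)¹⁴ = z²³, (z⁷)¹⁵ = z⁵, (z⁷)¹⁶ = z¹², (z⁷)¹⁷ = z¹⁹, (z⁷)¹⁸ = z, (z⁷)¹⁹ = z⁸, (z⁷)²⁰ = z¹⁵, (z⁷)²¹ = z²², (z⁷)²² = z⁴, (z⁷)²³ = z¹¹, (z⁷)²⁴ = z¹⁸, (z⁷)²⁵ = e.
The smallest positive k with (z⁷)ᵏ = e is 25.

Answer: 25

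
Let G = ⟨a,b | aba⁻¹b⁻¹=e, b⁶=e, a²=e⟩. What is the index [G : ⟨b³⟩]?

First find ord(b³) by computing successive powers:
  (b³)¹ = b³, (b³)² = e.
So |⟨b³⟩| = ord(b³) = 2. With |G| = 12, by Lagrange [G : ⟨b³⟩] = 12/2 = 6.

Answer: 6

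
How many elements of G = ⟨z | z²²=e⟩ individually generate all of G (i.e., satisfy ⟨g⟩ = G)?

G is cyclic of order 22. An element generates G iff its order is 22, and a cyclic group of order 22 has exactly φ(22) = 10 such elements.

Answer: 10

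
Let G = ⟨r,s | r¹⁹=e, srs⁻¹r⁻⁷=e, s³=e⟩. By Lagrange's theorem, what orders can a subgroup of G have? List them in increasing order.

|G| = 57 = 3 · 19. By Lagrange's theorem the order of any subgroup divides 57; the divisors of 57 are 1, 3, 19, 57.

Answer: 1, 3, 19, 57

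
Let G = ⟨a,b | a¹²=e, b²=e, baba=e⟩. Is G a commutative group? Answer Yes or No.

a·b = ab but b·a = a¹¹b, so a·b ≠ b·a and G is not abelian.

Answer: No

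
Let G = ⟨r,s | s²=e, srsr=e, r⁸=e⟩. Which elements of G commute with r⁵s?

⟨r⁵s⟩ ⊆ C_G(r⁵s) since powers of r⁵s commute with r⁵s; so |C_G(r⁵s)| ≥ |⟨r⁵s⟩| = 2.
By orbit–stabilizer, |C_G(r⁵s)| = |G| / |conj. class of r⁵s| = 16 / 4 = 4.
The 4 elements commuting with r⁵s are {e, r⁴, rs, r⁵s}.

Answer: {e, r⁴, rs, r⁵s}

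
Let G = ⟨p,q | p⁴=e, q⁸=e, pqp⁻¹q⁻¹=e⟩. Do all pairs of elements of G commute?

Each pair of generators commutes: p·q = pq = q·p. Since the generators pairwise commute, every element of G commutes with every other, so G is abelian.

Answer: Yes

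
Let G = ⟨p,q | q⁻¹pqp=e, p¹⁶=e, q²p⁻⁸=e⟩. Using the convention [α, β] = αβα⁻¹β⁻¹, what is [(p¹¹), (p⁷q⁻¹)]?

[(p¹¹), (p⁷q⁻¹)] = (p¹¹)·(p⁷q⁻¹)·(p¹¹)⁻¹·(p⁷q⁻¹)⁻¹.
  (p¹¹) · (p⁷q⁻¹) = p²q⁻¹
  (p²q⁻¹) · (p⁵) = p⁵q
  (p⁵q) · (p⁷q) = p⁶

Answer: p⁶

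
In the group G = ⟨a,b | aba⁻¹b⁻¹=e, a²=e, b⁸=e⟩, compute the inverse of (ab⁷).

The order of (ab⁷) is 8 (smallest k with (ab⁷)ᵏ = e), so (ab⁷)⁻¹ = (ab⁷)⁷ = ab.
Check: (ab⁷) · (ab) → (ab⁷) · a = b⁷;   (b⁷) · b = e, giving e as required.

Answer: ab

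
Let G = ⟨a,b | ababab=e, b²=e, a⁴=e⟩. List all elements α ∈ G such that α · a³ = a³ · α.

⟨a³⟩ ⊆ C_G(a³) since powers of a³ commute with a³; so |C_G(a³)| ≥ |⟨a³⟩| = 4.
By orbit–stabilizer, |C_G(a³)| = |G| / |conj. class of a³| = 24 / 6 = 4.
The 4 elements commuting with a³ are {e, a, a², a³}.

Answer: {e, a, a², a³}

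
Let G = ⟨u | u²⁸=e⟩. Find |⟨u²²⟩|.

|⟨u²²⟩| equals the order of u²². Compute successive powers until reaching e:
  (u²²)¹ = u²², (u²²)² = u¹⁶, (u²²)³ = u¹⁰, (u²²)⁴ = u⁴, (u²²)⁵ = u²⁶, (u²²)⁶ = u²⁰, (u²²)⁷ = u¹⁴, (u²²)⁸ = u⁸, (u²²)⁹ = u², (u²²)¹⁰ = u²⁴, (u²²)¹¹ = u¹⁸, (u²²)¹² = u¹², (u²²)¹³ = u⁶, (u²²)¹⁴ = e.
The smallest positive k with (u²²)ᵏ = e is 14, so |⟨u²²⟩| = 14.

Answer: 14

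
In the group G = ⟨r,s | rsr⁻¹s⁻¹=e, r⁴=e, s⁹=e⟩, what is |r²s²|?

Compute successive powers until reaching e:
  (r²s²)¹ = r²s², (r²s²)² = s⁴, (r²s²)³ = r²s⁶, (r²s²)⁴ = s⁸, (r²s²)⁵ = r²s, (r²s²)⁶ = s³, (r²s²)⁷ = r²s⁵, (r²s²)⁸ = s⁷, (r²s²)⁹ = r², (r²s²)¹⁰ = s², (r²s²)¹¹ = r²s⁴, (r²s²)¹² = s⁶, (r²s²)¹³ = r²s⁸, (r²s²)¹⁴ = s, (r²s²)¹⁵ = r²s³, (r²s²)¹⁶ = s⁵, (r²s²)¹⁷ = r²s⁷, (r²s²)¹⁸ = e.
The smallest positive k with (r²s²)ᵏ = e is 18.

Answer: 18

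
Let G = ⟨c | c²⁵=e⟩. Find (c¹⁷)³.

Compute successive powers of (c¹⁷), reducing at each step:
  (c¹⁷)²: (c¹⁷) · c¹⁷ = c⁹
  (c¹⁷)³: (c⁹) · c¹⁷ = c

Answer: c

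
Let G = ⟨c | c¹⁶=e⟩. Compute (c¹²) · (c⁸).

Compute (c¹²) · (c⁸) by multiplying left to right and reducing via the relations at each step:
  (c¹²) · c⁸ = c⁴

Answer: c⁴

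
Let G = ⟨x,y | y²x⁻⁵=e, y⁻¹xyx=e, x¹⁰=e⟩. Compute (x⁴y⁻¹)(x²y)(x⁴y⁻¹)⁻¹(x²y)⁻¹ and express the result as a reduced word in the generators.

[(x⁴y⁻¹), (x²y)] = (x⁴y⁻¹)·(x²y)·(x⁴y⁻¹)⁻¹·(x²y)⁻¹.
  (x⁴y⁻¹) · (x²y) = x²
  (x²) · (x⁴y) = xy⁻¹
  (xy⁻¹) · (x²y⁻¹) = x⁴

Answer: x⁴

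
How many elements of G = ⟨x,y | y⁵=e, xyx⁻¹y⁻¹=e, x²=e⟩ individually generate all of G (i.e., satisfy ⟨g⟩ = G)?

G is cyclic of order 10. An element generates G iff its order is 10, and a cyclic group of order 10 has exactly φ(10) = 4 such elements.

Answer: 4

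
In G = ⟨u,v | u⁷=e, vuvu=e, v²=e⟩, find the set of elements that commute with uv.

⟨uv⟩ ⊆ C_G(uv) since powers of uv commute with uv; so |C_G(uv)| ≥ |⟨uv⟩| = 2.
By orbit–stabilizer, |C_G(uv)| = |G| / |conj. class of uv| = 14 / 7 = 2.
The 2 elements commuting with uv are {e, uv}.

Answer: {e, uv}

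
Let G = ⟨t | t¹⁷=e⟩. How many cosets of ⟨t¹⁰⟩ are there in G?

First find ord(t¹⁰) by computing successive powers:
  (t¹⁰)¹ = t¹⁰, (t¹⁰)² = t³, (t¹⁰)³ = t¹³, (t¹⁰)⁴ = t⁶, (t¹⁰)⁵ = t¹⁶, (t¹⁰)⁶ = t⁹, (t¹⁰)⁷ = t², (t¹⁰)⁸ = t¹², (t¹⁰)⁹ = t⁵, (t¹⁰)¹⁰ = t¹⁵, (t¹⁰)¹¹ = t⁸, (t¹⁰)¹² = t, (t¹⁰)¹³ = t¹¹, (t¹⁰)¹⁴ = t⁴, (t¹⁰)¹⁵ = t¹⁴, (t¹⁰)¹⁶ = t⁷, (t¹⁰)¹⁷ = e.
So |⟨t¹⁰⟩| = ord(t¹⁰) = 17. With |G| = 17, by Lagrange [G : ⟨t¹⁰⟩] = 17/17 = 1.

Answer: 1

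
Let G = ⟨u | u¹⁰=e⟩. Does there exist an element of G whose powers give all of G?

|G| = 10. The element u has order 10 (its powers give 10 distinct elements), so ⟨u⟩ = G and G is cyclic.

Answer: Yes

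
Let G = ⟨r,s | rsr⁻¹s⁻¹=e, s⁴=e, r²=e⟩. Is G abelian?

Each pair of generators commutes: r·s = rs = s·r. Since the generators pairwise commute, every element of G commutes with every other, so G is abelian.

Answer: Yes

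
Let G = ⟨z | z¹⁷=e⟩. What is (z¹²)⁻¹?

The order of (z¹²) is 17 (smallest k with (z¹²)ᵏ = e), so (z¹²)⁻¹ = (z¹²)¹⁶ = z⁵.
Check: (z¹²) · (z⁵) → (z¹²) · z⁵ = e, giving e as required.

Answer: z⁵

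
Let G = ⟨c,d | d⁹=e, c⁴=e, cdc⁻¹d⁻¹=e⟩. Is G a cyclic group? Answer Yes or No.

|G| = 36. The element cd has order 36 (its powers give 36 distinct elements), so ⟨cd⟩ = G and G is cyclic.

Answer: Yes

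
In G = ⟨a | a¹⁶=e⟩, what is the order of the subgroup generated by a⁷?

|⟨a⁷⟩| equals the order of a⁷. Compute successive powers until reaching e:
  (a⁷)¹ = a⁷, (a⁷)² = a¹⁴, (a⁷)³ = a⁵, (a⁷)⁴ = a¹², (a⁷)⁵ = a³, (a⁷)⁶ = a¹⁰, (a⁷)⁷ = a, (a⁷)⁸ = a⁸, (a⁷)⁹ = a¹⁵, (a⁷)¹⁰ = a⁶, (a⁷)¹¹ = a¹³, (a⁷)¹² = a⁴, (a⁷)¹³ = a¹¹, (a⁷)¹⁴ = a², (a⁷)¹⁵ = a⁹, (a⁷)¹⁶ = e.
The smallest positive k with (a⁷)ᵏ = e is 16, so |⟨a⁷⟩| = 16.

Answer: 16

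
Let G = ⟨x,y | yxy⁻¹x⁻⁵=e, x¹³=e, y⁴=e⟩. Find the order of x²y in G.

Compute successive powers until reaching e:
  (x²y)¹ = x²y, (x²y)² = x¹²y², (x²y)³ = x¹⁰y³, (x²y)⁴ = e.
The smallest positive k with (x²y)ᵏ = e is 4.

Answer: 4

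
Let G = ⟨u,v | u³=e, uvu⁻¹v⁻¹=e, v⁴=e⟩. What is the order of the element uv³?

Compute successive powers until reaching e:
  (uv³)¹ = uv³, (uv³)² = u²v², (uv³)³ = v, (uv³)⁴ = u, (uv³)⁵ = u²v³, (uv³)⁶ = v², (uv³)⁷ = uv, (uv³)⁸ = u², (uv³)⁹ = v³, (uv³)¹⁰ = uv², (uv³)¹¹ = u²v, (uv³)¹² = e.
The smallest positive k with (uv³)ᵏ = e is 12.

Answer: 12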